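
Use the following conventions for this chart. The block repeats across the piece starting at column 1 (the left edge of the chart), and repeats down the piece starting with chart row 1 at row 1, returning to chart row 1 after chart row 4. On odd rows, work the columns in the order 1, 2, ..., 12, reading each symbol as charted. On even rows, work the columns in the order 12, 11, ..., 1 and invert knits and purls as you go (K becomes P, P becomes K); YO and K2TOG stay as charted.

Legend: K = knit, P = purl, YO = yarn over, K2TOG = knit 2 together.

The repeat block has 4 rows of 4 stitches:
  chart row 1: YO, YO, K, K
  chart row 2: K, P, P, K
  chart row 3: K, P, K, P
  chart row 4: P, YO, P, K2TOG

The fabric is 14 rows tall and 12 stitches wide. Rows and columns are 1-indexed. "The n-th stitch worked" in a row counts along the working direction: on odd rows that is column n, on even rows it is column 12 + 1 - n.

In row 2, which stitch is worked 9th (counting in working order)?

For row 2: chart row = ((2-1) mod 4) + 1 = 2; this is a WS (even) row.
Chart row 2 tiled across columns 1-12: K P P K K P P K K P P K
WS: work from column 12 back to column 1 (reverse the tiled row), swapping K<->P (YO and K2TOG unchanged).
Row 2 as worked: P K K P P K K P P K K P
Counting 9 along the worked row gives P.

Result:
P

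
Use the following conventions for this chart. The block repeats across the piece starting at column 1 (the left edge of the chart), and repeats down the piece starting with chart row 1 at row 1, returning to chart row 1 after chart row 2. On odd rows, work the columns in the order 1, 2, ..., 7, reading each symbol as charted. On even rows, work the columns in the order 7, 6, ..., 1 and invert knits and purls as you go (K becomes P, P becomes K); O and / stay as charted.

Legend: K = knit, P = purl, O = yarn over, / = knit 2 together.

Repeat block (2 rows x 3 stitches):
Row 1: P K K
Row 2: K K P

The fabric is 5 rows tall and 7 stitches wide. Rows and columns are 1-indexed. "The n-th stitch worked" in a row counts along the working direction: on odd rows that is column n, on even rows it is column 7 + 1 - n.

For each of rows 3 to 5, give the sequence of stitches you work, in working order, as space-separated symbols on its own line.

Result:
P K K P K K P
P K P P K P P
P K K P K K P

Derivation:
Row 3: chart row 1, RS - tile across columns 1-7 and work as-is.
Row 4: chart row 2, WS - tiled (columns 1-7): K K P K K P K; work from column 7 back to 1 with K<->P swapped.
Row 5: chart row 1, RS - tile across columns 1-7 and work as-is.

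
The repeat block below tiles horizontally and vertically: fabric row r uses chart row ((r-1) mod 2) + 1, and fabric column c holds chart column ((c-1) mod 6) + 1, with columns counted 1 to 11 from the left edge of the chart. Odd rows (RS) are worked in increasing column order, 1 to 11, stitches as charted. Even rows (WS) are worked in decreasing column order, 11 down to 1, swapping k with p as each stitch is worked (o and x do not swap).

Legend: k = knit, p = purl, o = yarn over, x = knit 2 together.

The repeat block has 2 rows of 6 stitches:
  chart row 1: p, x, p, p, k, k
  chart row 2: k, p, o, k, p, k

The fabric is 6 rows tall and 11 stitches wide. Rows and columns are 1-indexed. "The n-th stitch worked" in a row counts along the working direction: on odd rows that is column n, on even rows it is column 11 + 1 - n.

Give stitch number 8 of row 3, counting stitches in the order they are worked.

Result:
x

Derivation:
For row 3: chart row = ((3-1) mod 2) + 1 = 1; this is a RS (odd) row.
Chart row 1 tiled across columns 1-11: p x p p k k p x p p k
RS row: no reversal, no swap; stitch n worked = column n.
Stitch 8 in working order -> x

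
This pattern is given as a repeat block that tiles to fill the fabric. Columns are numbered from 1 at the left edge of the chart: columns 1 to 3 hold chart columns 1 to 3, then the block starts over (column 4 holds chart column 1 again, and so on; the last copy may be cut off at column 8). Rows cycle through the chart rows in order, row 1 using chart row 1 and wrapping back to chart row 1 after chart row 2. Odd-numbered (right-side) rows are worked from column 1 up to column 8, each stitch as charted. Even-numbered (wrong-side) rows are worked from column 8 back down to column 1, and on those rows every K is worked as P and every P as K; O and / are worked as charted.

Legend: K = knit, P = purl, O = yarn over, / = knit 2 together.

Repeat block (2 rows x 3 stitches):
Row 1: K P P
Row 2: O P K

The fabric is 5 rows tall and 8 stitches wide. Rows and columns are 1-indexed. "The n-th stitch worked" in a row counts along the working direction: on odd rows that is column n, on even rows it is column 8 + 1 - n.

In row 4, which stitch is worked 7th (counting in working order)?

For row 4: chart row = ((4-1) mod 2) + 1 = 2; this is a WS (even) row.
Chart row 2 tiled across columns 1-8: O P K O P K O P
WS: work from column 8 back to column 1 (reverse the tiled row), swapping K<->P (O and / unchanged).
Row 4 as worked: K O P K O P K O
The 7th stitch worked is K.

Stitch:
K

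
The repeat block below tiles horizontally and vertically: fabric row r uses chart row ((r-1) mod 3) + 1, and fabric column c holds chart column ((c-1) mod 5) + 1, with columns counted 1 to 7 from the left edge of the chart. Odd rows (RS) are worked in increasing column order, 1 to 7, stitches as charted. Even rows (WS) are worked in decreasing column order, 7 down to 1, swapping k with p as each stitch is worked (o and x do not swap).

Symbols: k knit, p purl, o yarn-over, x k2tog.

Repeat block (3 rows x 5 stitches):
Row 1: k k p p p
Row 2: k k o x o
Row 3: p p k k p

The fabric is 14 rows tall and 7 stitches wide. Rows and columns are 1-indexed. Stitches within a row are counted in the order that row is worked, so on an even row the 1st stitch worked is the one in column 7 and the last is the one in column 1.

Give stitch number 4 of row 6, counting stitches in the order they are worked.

Result:
p

Derivation:
Row 6 uses chart row ((6-1) mod 3)+1 = 3. Row 6 is even, so WS.
Chart row 3 tiled across columns 1-7: p p k k p p p
WS: work from column 7 back to column 1 (reverse the tiled row), swapping k<->p (o and x unchanged).
Row 6 as worked: k k k p p k k
Stitch 4 in working order -> p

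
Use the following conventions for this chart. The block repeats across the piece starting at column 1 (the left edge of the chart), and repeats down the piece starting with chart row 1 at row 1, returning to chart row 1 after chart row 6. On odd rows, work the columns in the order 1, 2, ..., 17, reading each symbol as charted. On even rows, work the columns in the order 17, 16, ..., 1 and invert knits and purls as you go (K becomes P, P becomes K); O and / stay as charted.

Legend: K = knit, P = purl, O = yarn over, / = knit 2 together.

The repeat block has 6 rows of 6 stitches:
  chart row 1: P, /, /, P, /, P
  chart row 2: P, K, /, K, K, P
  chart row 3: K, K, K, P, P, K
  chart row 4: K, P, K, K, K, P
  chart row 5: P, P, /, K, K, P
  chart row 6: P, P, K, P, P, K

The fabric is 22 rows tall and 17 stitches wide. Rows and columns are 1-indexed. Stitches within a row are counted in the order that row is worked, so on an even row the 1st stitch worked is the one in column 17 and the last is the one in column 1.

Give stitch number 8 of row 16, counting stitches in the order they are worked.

Stitch:
P

Derivation:
For row 16: chart row = ((16-1) mod 6) + 1 = 4; this is a WS (even) row.
Chart row 4 tiled across columns 1-17: K P K K K P K P K K K P K P K K K
WS: work from column 17 back to column 1 (reverse the tiled row), swapping K<->P (O and / unchanged).
Row 16 as worked: P P P K P K P P P K P K P P P K P
The 8th stitch worked is P.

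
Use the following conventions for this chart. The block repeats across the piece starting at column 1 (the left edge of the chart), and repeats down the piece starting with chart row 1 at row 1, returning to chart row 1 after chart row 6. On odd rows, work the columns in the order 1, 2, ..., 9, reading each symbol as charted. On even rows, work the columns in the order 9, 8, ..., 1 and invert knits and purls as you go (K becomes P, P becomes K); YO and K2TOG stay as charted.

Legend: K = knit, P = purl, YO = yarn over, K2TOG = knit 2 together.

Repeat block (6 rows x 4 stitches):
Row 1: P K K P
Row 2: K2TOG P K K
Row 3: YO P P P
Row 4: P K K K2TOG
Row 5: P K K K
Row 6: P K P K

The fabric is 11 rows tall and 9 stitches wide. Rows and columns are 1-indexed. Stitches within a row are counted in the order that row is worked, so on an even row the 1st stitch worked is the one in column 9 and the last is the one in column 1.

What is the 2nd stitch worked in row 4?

Row 4 uses chart row ((4-1) mod 6)+1 = 4. Row 4 is even, so WS.
Chart row 4 tiled across columns 1-9: P K K K2TOG P K K K2TOG P
WS row: flip the tiled sequence (start at column 9) and apply K<->P; YO and K2TOG stay.
Row 4 as worked: K K2TOG P P K K2TOG P P K
Stitch 2 in working order -> K2TOG

== STITCH ==
K2TOG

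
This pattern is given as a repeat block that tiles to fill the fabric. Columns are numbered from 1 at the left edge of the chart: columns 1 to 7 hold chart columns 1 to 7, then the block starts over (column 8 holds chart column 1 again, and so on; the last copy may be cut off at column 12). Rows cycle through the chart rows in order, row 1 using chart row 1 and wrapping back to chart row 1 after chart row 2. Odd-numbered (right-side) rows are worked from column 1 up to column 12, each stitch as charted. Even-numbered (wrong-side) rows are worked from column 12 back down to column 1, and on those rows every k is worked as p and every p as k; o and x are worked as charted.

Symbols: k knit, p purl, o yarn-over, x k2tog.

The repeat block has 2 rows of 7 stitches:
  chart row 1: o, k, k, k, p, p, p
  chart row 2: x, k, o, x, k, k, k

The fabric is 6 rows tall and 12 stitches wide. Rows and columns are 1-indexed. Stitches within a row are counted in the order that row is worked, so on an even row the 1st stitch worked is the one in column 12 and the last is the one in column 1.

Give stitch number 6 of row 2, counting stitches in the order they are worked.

Stitch:
p

Derivation:
Row 2 uses chart row ((2-1) mod 2)+1 = 2. Row 2 is even, so WS.
Chart row 2 tiled across columns 1-12: x k o x k k k x k o x k
Wrong side: read the tiled row from column 12 down to 1 and exchange k with p (leave o, x).
Row 2 as worked: p x o p x p p p x o p x
Counting 6 along the worked row gives p.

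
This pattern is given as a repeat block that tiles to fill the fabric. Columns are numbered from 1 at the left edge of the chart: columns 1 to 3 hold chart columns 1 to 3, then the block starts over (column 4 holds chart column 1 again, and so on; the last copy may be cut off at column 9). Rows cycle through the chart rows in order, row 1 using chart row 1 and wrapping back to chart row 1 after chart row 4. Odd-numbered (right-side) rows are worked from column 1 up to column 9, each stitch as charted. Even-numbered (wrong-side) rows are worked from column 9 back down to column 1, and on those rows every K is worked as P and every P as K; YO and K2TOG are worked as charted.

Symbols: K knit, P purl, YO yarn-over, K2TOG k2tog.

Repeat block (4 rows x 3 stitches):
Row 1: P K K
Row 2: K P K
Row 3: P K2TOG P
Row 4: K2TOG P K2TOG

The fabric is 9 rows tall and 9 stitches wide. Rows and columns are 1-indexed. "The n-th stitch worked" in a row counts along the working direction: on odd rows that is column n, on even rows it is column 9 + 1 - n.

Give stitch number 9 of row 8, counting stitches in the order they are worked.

Stitch:
K2TOG

Derivation:
Row 8: (8-1) mod 4 = 3, so use chart row 4. Even row -> WS.
Chart row 4 tiled across columns 1-9: K2TOG P K2TOG K2TOG P K2TOG K2TOG P K2TOG
WS: work from column 9 back to column 1 (reverse the tiled row), swapping K<->P (YO and K2TOG unchanged).
Row 8 as worked: K2TOG K K2TOG K2TOG K K2TOG K2TOG K K2TOG
Counting 9 along the worked row gives K2TOG.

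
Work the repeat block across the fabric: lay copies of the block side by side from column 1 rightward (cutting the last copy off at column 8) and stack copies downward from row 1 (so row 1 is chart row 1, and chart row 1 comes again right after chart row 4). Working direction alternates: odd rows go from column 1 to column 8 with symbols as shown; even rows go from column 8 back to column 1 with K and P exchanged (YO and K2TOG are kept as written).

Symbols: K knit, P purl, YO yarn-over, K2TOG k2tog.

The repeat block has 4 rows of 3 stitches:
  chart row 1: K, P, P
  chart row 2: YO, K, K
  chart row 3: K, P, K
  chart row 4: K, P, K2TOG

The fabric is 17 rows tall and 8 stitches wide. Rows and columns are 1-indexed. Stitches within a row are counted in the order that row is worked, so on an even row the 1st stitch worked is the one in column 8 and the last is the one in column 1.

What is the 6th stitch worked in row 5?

Row 5: (5-1) mod 4 = 0, so use chart row 1. Odd row -> RS.
Chart row 1 tiled across columns 1-8: K P P K P P K P
RS: work column 1 to column 8, symbols as charted — the tiled row is the row as worked.
The 6th stitch worked is P.

Stitch:
P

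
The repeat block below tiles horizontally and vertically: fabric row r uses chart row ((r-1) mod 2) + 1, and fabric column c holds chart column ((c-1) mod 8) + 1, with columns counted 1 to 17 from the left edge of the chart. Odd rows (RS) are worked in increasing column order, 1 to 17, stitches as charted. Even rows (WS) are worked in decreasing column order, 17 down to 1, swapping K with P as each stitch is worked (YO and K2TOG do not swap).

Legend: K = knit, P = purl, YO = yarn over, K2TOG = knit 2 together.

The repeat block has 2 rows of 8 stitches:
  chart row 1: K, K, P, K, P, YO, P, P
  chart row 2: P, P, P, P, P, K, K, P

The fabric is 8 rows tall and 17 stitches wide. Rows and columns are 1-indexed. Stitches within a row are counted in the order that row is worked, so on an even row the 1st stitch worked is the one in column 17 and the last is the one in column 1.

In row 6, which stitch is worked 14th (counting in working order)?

Result:
K

Derivation:
Row 6 uses chart row ((6-1) mod 2)+1 = 2. Row 6 is even, so WS.
Chart row 2 tiled across columns 1-17: P P P P P K K P P P P P P K K P P
WS: work from column 17 back to column 1 (reverse the tiled row), swapping K<->P (YO and K2TOG unchanged).
Row 6 as worked: K K P P K K K K K K P P K K K K K
Counting 14 along the worked row gives K.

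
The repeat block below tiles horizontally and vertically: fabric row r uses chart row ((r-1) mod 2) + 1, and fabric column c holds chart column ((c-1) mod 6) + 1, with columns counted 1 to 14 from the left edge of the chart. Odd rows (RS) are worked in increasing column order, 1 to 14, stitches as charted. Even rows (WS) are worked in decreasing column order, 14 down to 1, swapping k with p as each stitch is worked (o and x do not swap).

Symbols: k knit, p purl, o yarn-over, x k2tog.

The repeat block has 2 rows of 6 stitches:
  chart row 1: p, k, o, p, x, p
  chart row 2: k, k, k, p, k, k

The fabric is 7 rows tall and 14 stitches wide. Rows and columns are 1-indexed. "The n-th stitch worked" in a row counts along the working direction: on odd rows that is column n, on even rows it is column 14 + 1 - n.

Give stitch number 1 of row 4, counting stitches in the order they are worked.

Result:
p

Derivation:
Row 4 uses chart row ((4-1) mod 2)+1 = 2. Row 4 is even, so WS.
Chart row 2 tiled across columns 1-14: k k k p k k k k k p k k k k
WS row: flip the tiled sequence (start at column 14) and apply k<->p; o and x stay.
Row 4 as worked: p p p p k p p p p p k p p p
Counting 1 along the worked row gives p.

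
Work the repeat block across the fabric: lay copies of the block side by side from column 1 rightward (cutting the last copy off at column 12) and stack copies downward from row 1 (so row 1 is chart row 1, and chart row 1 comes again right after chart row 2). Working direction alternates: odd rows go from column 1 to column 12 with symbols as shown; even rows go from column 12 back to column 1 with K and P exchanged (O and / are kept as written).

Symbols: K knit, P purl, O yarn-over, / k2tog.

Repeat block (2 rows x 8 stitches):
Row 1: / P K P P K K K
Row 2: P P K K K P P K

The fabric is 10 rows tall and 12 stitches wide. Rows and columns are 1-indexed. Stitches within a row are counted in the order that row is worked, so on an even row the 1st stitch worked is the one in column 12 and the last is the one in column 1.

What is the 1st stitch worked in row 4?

Row 4: (4-1) mod 2 = 1, so use chart row 2. Even row -> WS.
Chart row 2 tiled across columns 1-12: P P K K K P P K P P K K
Wrong side: read the tiled row from column 12 down to 1 and exchange K with P (leave O, /).
Row 4 as worked: P P K K P K K P P P K K
Stitch 1 in working order -> P

Result:
P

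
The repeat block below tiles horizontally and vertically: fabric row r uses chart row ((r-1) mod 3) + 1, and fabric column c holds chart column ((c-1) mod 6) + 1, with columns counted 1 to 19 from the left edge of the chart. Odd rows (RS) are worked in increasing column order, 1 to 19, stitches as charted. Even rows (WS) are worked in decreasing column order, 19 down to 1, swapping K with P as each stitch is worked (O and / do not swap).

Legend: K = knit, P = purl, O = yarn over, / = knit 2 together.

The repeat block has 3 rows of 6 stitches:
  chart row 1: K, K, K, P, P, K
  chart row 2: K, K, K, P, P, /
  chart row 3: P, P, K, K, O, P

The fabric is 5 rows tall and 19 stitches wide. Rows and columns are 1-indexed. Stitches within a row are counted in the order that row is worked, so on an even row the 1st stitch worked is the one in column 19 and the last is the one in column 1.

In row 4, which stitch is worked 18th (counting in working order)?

Row 4 uses chart row ((4-1) mod 3)+1 = 1. Row 4 is even, so WS.
Chart row 1 tiled across columns 1-19: K K K P P K K K K P P K K K K P P K K
WS row: flip the tiled sequence (start at column 19) and apply K<->P; O and / stay.
Row 4 as worked: P P K K P P P P K K P P P P K K P P P
Stitch 18 in working order -> P

== STITCH ==
P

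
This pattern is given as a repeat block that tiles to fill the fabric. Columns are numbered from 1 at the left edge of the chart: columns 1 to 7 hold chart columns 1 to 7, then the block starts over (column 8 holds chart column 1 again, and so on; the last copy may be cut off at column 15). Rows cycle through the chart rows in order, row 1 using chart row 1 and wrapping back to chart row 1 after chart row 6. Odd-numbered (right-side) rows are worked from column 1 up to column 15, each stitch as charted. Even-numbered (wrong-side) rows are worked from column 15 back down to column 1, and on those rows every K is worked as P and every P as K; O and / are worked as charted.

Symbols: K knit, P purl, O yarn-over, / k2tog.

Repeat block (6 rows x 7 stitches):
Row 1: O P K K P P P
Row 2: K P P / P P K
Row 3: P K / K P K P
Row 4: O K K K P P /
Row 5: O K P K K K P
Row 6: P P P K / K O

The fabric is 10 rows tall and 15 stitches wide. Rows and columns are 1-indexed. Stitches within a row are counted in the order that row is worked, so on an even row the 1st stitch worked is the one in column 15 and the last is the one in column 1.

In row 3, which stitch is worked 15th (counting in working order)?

Row 3: (3-1) mod 6 = 2, so use chart row 3. Odd row -> RS.
Chart row 3 tiled across columns 1-15: P K / K P K P P K / K P K P P
Right side: take the tiled row as-is (worked left to right from column 1).
The 15th stitch worked is P.

Stitch:
P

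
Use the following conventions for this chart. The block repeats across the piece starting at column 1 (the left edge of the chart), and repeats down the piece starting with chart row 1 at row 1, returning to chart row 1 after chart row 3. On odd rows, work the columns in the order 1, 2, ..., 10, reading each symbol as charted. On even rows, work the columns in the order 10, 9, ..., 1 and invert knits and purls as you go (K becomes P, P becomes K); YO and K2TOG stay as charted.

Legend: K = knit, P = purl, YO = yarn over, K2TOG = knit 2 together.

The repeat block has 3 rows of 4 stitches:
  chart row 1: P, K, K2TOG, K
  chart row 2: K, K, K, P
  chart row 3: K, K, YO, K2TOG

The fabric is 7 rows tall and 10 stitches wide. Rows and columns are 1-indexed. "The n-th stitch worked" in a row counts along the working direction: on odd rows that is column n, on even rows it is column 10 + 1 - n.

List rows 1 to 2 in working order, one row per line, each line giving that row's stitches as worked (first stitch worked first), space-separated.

Rows as worked:
P K K2TOG K P K K2TOG K P K
P P K P P P K P P P

Derivation:
Row 1: chart row 1, RS - tile across columns 1-10 and work as-is.
Row 2: chart row 2, WS - tiled (columns 1-10): K K K P K K K P K K; work from column 10 back to 1 with K<->P swapped.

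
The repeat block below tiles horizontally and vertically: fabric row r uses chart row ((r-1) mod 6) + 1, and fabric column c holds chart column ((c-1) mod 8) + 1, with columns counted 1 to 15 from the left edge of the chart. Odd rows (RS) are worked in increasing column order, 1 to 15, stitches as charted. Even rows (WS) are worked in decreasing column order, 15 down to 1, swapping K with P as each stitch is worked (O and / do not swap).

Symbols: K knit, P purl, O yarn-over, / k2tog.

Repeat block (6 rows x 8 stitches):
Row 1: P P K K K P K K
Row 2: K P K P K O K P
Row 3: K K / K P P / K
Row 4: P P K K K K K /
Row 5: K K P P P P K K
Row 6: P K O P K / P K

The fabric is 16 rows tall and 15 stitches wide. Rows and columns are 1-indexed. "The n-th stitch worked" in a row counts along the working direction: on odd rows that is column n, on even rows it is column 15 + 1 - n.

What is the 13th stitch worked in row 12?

Result:
O

Derivation:
For row 12: chart row = ((12-1) mod 6) + 1 = 6; this is a WS (even) row.
Chart row 6 tiled across columns 1-15: P K O P K / P K P K O P K / P
WS row: flip the tiled sequence (start at column 15) and apply K<->P; O and / stay.
Row 12 as worked: K / P K O P K P K / P K O P K
Counting 13 along the worked row gives O.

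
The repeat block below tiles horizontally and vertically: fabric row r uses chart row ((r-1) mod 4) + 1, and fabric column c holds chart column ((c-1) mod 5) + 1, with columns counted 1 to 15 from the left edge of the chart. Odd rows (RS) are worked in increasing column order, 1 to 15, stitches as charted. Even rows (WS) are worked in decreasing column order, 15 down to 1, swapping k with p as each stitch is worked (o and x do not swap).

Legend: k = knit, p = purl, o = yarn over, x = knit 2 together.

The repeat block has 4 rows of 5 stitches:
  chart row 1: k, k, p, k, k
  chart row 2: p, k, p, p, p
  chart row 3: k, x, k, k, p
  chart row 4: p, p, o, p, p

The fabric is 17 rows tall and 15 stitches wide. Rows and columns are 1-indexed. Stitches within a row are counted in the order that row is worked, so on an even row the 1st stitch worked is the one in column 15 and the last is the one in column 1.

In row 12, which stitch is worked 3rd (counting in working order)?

Result:
o

Derivation:
Row 12 uses chart row ((12-1) mod 4)+1 = 4. Row 12 is even, so WS.
Chart row 4 tiled across columns 1-15: p p o p p p p o p p p p o p p
WS row: flip the tiled sequence (start at column 15) and apply k<->p; o and x stay.
Row 12 as worked: k k o k k k k o k k k k o k k
Counting 3 along the worked row gives o.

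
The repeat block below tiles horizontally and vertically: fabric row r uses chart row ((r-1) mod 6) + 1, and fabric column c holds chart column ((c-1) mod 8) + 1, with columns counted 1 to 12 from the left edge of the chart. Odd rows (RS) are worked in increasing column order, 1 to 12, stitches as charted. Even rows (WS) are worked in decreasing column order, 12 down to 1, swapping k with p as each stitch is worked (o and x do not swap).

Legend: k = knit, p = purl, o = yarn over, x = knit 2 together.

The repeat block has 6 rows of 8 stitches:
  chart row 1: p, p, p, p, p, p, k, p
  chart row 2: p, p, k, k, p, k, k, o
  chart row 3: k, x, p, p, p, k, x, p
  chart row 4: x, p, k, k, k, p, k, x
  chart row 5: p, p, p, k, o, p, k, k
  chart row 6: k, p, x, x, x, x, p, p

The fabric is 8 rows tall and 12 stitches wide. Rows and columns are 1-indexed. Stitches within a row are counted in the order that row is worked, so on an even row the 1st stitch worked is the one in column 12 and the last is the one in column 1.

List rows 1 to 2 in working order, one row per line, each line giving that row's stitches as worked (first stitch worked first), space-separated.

Row 1: chart row 1, RS - tile across columns 1-12 and work as-is.
Row 2: chart row 2, WS - tiled (columns 1-12): p p k k p k k o p p k k; work from column 12 back to 1 with k<->p swapped.

Rows as worked:
p p p p p p k p p p p p
p p k k o p p k p p k k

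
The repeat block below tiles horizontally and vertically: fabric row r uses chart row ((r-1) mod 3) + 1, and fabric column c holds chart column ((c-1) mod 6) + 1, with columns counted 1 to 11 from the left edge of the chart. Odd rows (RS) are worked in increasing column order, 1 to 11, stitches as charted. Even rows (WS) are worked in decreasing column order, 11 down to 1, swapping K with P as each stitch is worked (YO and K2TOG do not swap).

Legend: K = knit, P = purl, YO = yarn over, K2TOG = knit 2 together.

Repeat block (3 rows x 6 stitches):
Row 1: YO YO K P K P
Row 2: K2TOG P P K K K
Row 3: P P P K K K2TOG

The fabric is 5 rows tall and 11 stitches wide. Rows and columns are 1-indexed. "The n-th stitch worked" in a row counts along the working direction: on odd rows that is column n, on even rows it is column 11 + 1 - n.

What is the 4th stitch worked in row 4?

== STITCH ==
YO

Derivation:
Row 4 uses chart row ((4-1) mod 3)+1 = 1. Row 4 is even, so WS.
Chart row 1 tiled across columns 1-11: YO YO K P K P YO YO K P K
Wrong side: read the tiled row from column 11 down to 1 and exchange K with P (leave YO, K2TOG).
Row 4 as worked: P K P YO YO K P K P YO YO
The 4th stitch worked is YO.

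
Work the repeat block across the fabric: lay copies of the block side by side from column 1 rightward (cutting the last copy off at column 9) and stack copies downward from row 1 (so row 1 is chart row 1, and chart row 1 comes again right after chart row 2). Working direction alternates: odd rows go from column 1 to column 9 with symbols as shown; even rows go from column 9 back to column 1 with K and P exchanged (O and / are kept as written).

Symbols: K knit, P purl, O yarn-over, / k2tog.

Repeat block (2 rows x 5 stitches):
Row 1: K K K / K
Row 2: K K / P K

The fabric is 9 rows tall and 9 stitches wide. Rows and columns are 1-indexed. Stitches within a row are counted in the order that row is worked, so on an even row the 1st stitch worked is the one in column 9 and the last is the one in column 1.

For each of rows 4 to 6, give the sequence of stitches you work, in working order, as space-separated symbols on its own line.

Row 4: chart row 2, WS - tiled (columns 1-9): K K / P K K K / P; work from column 9 back to 1 with K<->P swapped.
Row 5: chart row 1, RS - tile across columns 1-9 and work as-is.
Row 6: chart row 2, WS - tiled (columns 1-9): K K / P K K K / P; work from column 9 back to 1 with K<->P swapped.

Result:
K / P P P K / P P
K K K / K K K K /
K / P P P K / P P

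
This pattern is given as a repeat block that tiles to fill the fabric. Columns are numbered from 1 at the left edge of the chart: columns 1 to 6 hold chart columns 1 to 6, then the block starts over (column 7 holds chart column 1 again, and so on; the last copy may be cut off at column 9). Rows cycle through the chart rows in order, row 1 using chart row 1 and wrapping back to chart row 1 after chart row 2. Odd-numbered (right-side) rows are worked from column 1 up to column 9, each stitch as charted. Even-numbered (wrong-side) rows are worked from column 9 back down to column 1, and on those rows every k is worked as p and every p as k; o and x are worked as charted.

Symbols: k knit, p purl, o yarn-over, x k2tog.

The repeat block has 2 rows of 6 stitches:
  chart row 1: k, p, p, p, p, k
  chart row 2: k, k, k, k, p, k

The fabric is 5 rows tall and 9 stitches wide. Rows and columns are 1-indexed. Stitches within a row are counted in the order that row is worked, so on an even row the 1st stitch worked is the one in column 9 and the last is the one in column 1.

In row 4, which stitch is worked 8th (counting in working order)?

Row 4 uses chart row ((4-1) mod 2)+1 = 2. Row 4 is even, so WS.
Chart row 2 tiled across columns 1-9: k k k k p k k k k
WS row: flip the tiled sequence (start at column 9) and apply k<->p; o and x stay.
Row 4 as worked: p p p p k p p p p
Stitch 8 in working order -> p

Result:
p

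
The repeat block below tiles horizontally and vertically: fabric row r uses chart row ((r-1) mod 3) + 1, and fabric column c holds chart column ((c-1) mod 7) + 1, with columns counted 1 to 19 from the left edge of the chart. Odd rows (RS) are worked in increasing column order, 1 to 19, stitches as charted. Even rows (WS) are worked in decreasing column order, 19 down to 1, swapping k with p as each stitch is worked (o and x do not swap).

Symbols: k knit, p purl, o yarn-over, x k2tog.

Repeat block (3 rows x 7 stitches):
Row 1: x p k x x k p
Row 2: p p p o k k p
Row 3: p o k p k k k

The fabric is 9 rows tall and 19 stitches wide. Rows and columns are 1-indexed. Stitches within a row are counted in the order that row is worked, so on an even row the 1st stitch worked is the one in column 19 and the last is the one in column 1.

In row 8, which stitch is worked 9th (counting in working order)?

For row 8: chart row = ((8-1) mod 3) + 1 = 2; this is a WS (even) row.
Chart row 2 tiled across columns 1-19: p p p o k k p p p p o k k p p p p o k
WS row: flip the tiled sequence (start at column 19) and apply k<->p; o and x stay.
Row 8 as worked: p o k k k k p p o k k k k p p o k k k
The 9th stitch worked is o.

Result:
o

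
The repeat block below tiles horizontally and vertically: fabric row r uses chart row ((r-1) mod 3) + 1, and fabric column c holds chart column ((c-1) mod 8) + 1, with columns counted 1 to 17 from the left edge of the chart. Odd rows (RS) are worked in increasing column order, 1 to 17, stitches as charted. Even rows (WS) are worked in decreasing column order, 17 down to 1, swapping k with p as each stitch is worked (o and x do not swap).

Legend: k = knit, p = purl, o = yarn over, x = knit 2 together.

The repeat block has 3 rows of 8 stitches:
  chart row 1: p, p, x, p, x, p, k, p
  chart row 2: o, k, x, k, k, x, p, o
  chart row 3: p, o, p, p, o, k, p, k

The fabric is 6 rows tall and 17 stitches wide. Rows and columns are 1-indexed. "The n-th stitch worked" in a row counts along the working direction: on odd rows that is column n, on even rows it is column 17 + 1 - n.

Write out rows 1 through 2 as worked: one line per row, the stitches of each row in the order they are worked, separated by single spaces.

Row 1: chart row 1, RS - tile across columns 1-17 and work as-is.
Row 2: chart row 2, WS - tiled (columns 1-17): o k x k k x p o o k x k k x p o o; work from column 17 back to 1 with k<->p swapped.

== ROWS AS WORKED ==
p p x p x p k p p p x p x p k p p
o o k x p p x p o o k x p p x p o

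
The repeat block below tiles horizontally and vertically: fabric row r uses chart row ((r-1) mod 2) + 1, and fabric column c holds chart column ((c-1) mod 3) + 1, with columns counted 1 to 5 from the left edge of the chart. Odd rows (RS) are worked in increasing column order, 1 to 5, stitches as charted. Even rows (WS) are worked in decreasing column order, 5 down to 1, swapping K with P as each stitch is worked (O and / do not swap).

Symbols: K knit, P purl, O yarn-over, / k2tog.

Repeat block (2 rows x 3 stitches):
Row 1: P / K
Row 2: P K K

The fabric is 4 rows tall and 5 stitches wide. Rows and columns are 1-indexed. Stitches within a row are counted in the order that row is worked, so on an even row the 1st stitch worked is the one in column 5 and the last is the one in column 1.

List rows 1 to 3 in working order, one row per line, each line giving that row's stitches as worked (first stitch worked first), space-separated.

Row 1: chart row 1, RS - tile across columns 1-5 and work as-is.
Row 2: chart row 2, WS - tiled (columns 1-5): P K K P K; work from column 5 back to 1 with K<->P swapped.
Row 3: chart row 1, RS - tile across columns 1-5 and work as-is.

== ROWS AS WORKED ==
P / K P /
P K P P K
P / K P /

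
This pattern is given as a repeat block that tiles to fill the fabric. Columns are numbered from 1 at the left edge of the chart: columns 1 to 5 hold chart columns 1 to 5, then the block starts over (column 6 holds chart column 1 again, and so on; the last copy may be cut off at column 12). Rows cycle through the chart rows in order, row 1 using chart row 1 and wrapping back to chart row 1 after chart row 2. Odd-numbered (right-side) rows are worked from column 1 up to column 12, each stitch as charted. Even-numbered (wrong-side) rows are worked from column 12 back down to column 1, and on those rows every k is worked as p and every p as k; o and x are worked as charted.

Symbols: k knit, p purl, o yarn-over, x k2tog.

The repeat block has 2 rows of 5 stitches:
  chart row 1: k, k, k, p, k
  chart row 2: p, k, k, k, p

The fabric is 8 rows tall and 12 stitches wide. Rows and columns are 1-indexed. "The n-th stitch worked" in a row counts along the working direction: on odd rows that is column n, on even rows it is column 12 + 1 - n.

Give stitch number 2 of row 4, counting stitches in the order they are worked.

Row 4 uses chart row ((4-1) mod 2)+1 = 2. Row 4 is even, so WS.
Chart row 2 tiled across columns 1-12: p k k k p p k k k p p k
WS row: flip the tiled sequence (start at column 12) and apply k<->p; o and x stay.
Row 4 as worked: p k k p p p k k p p p k
Counting 2 along the worked row gives k.

== STITCH ==
k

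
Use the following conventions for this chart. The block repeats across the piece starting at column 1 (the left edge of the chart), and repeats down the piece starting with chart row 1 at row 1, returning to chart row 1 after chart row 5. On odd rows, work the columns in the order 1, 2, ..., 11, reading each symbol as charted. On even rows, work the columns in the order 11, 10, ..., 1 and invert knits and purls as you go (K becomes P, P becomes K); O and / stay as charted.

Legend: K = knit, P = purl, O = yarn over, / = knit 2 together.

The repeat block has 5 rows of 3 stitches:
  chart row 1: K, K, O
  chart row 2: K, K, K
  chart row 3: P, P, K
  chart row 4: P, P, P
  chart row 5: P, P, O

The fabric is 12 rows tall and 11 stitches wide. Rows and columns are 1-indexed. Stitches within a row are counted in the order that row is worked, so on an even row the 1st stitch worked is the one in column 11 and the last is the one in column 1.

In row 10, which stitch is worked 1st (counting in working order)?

Result:
K

Derivation:
Row 10: (10-1) mod 5 = 4, so use chart row 5. Even row -> WS.
Chart row 5 tiled across columns 1-11: P P O P P O P P O P P
WS: work from column 11 back to column 1 (reverse the tiled row), swapping K<->P (O and / unchanged).
Row 10 as worked: K K O K K O K K O K K
The 1st stitch worked is K.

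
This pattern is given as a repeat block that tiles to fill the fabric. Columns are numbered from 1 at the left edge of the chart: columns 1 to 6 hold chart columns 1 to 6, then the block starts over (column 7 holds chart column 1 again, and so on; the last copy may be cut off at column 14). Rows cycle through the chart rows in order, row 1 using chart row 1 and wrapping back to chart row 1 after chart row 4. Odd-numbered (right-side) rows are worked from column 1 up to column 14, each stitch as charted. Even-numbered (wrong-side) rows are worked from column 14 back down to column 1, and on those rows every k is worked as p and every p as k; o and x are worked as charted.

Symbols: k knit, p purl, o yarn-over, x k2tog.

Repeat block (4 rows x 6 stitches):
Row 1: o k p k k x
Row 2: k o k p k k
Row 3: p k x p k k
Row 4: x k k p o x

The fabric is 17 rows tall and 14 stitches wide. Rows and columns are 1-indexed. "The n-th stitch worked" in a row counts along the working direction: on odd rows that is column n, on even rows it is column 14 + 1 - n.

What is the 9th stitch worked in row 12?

Row 12 uses chart row ((12-1) mod 4)+1 = 4. Row 12 is even, so WS.
Chart row 4 tiled across columns 1-14: x k k p o x x k k p o x x k
Wrong side: read the tiled row from column 14 down to 1 and exchange k with p (leave o, x).
Row 12 as worked: p x x o k p p x x o k p p x
The 9th stitch worked is x.

Stitch:
x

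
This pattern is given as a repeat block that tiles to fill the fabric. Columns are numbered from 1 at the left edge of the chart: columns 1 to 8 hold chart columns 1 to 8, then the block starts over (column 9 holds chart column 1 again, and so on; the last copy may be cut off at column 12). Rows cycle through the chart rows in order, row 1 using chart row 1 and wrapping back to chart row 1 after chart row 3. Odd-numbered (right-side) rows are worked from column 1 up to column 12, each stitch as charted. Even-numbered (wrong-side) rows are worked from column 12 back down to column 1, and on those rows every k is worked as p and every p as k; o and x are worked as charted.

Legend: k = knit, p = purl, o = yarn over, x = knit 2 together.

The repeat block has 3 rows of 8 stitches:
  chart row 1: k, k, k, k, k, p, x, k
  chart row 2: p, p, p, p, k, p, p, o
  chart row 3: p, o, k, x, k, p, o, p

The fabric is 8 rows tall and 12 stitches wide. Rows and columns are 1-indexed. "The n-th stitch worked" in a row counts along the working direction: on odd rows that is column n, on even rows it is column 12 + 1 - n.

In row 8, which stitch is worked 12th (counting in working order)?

Stitch:
k

Derivation:
Row 8: (8-1) mod 3 = 1, so use chart row 2. Even row -> WS.
Chart row 2 tiled across columns 1-12: p p p p k p p o p p p p
WS: work from column 12 back to column 1 (reverse the tiled row), swapping k<->p (o and x unchanged).
Row 8 as worked: k k k k o k k p k k k k
Stitch 12 in working order -> k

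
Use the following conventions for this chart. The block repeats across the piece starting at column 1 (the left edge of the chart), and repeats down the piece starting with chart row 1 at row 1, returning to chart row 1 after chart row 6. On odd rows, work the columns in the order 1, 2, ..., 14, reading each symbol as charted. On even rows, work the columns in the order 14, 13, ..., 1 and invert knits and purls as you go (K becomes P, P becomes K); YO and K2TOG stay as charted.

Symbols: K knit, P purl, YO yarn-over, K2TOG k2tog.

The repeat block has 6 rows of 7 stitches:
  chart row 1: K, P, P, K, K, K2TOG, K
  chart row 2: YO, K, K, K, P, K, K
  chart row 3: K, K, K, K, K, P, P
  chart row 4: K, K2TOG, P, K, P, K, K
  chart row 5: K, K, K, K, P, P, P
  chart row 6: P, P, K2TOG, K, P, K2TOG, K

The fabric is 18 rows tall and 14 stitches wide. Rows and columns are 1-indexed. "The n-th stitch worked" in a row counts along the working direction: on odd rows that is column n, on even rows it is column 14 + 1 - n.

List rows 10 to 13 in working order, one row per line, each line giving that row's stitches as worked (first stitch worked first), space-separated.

Rows as worked:
P P K P K K2TOG P P P K P K K2TOG P
K K K K P P P K K K K P P P
P K2TOG K P K2TOG K K P K2TOG K P K2TOG K K
K P P K K K2TOG K K P P K K K2TOG K

Derivation:
Row 10: chart row 4, WS - tiled (columns 1-14): K K2TOG P K P K K K K2TOG P K P K K; work from column 14 back to 1 with K<->P swapped.
Row 11: chart row 5, RS - tile across columns 1-14 and work as-is.
Row 12: chart row 6, WS - tiled (columns 1-14): P P K2TOG K P K2TOG K P P K2TOG K P K2TOG K; work from column 14 back to 1 with K<->P swapped.
Row 13: chart row 1, RS - tile across columns 1-14 and work as-is.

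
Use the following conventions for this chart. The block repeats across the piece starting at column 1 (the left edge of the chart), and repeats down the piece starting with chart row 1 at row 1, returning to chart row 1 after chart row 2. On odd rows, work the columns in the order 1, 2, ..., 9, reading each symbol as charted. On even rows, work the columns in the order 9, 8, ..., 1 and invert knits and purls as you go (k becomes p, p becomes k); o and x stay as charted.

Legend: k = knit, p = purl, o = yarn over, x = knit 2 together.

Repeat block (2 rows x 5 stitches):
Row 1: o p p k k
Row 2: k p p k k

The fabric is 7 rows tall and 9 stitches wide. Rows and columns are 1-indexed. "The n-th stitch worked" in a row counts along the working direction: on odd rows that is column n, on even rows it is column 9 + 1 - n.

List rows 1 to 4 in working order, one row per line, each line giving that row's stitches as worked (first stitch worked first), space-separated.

Row 1: chart row 1, RS - tile across columns 1-9 and work as-is.
Row 2: chart row 2, WS - tiled (columns 1-9): k p p k k k p p k; work from column 9 back to 1 with k<->p swapped.
Row 3: chart row 1, RS - tile across columns 1-9 and work as-is.
Row 4: chart row 2, WS - tiled (columns 1-9): k p p k k k p p k; work from column 9 back to 1 with k<->p swapped.

Result:
o p p k k o p p k
p k k p p p k k p
o p p k k o p p k
p k k p p p k k p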